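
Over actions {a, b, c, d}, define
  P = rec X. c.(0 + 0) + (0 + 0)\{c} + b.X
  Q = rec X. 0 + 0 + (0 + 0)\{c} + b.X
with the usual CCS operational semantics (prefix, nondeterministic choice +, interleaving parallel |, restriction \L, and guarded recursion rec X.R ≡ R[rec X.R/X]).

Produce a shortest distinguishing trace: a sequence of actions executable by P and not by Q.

c

Reachable graph of P (2 states):
  s0 = rec X. c.(0 + 0) + (0 + 0)\{c} + b.X | —b→ s0, —c→ s1
  s1 = 0 + 0 | (no moves)
Reachable graph of Q (1 states):
  t0 = rec X. 0 + 0 + (0 + 0)\{c} + b.X | —b→ t0
Executing c from P (initial set {s0}):
  [1] c ⇒ {s1}
  P completes σ.
Executing c from Q (initial set {t0}):
  [1] c ⇒ no successor for Q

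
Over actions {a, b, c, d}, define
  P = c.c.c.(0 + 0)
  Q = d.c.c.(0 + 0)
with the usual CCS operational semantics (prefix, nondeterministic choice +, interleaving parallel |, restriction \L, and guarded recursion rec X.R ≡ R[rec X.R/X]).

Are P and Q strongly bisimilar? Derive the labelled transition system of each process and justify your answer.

P's transition system — 4 states:
  p0 = c.c.c.(0 + 0) → --c--▸ p1
  p1 = c.c.(0 + 0) → --c--▸ p2
  p2 = c.(0 + 0) → --c--▸ p3
  p3 = 0 + 0 → stopped
Q's transition system — 4 states:
  q0 = d.c.c.(0 + 0) → --d--▸ q1
  q1 = c.c.(0 + 0) → --c--▸ q2
  q2 = c.(0 + 0) → --c--▸ q3
  q3 = 0 + 0 → stopped
Partition-refinement fixed point:
  B0 = {p0}
  B1 = {p1, q1}
  B2 = {p2, q2}
  B3 = {p3, q3}
  B4 = {q0}
p0 ∈ B0, q0 ∈ B4 → different blocks

not bisimilar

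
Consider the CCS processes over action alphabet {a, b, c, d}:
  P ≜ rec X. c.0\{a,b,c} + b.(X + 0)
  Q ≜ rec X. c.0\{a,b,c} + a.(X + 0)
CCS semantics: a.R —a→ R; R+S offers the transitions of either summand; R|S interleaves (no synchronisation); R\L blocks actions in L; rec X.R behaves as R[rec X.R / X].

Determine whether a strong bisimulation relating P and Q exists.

Reachable graph of P (3 states):
  p0 = rec X. c.0\{a,b,c} + b.(X + 0) ⊢ -b-> p1, -c-> p2
  p1 = (rec X. c.0\{a,b,c} + b.(X + 0)) + 0 ⊢ -b-> p1, -c-> p2
  p2 = 0\{a,b,c} ⊢ ∅
Reachable graph of Q (3 states):
  q0 = rec X. c.0\{a,b,c} + a.(X + 0) ⊢ -a-> q1, -c-> q2
  q1 = (rec X. c.0\{a,b,c} + a.(X + 0)) + 0 ⊢ -a-> q1, -c-> q2
  q2 = 0\{a,b,c} ⊢ ∅
Coarsest stable partition (strong bisimilarity classes):
  B0 = {p0, p1}
  B1 = {p2, q2}
  B2 = {q0, q1}
p0 ∈ B0, q0 ∈ B2 → different blocks

NO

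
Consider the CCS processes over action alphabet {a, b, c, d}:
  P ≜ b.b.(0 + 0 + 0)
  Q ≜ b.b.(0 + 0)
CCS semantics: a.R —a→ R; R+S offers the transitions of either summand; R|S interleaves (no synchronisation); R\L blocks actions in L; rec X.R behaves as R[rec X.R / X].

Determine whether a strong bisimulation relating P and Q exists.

P's transition system — 3 states:
  s0 = b.b.(0 + 0 + 0) has moves --b--▸ s1
  s1 = b.(0 + 0 + 0) has moves --b--▸ s2
  s2 = 0 + 0 + 0 has moves deadlocked
Q's transition system — 3 states:
  t0 = b.b.(0 + 0) has moves --b--▸ t1
  t1 = b.(0 + 0) has moves --b--▸ t2
  t2 = 0 + 0 has moves deadlocked
Bisimilarity quotient blocks:
  B0 = {s0, t0}
  B1 = {s1, t1}
  B2 = {s2, t2}
s0 ∈ B0, t0 ∈ B0 → same block

P ~ Q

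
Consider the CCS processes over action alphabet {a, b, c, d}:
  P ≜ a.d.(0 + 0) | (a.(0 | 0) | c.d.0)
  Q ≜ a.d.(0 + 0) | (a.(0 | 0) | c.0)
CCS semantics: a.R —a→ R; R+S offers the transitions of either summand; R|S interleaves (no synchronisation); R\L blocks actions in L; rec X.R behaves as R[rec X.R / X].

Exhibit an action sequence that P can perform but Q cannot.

Reachable graph of P (18 states):
  m0 = a.d.(0 + 0) | (a.(0 | 0) | c.d.0) has moves —a→ m1, —a→ m2, —c→ m3
  m1 = a.d.(0 + 0) | (0 | 0 | c.d.0) has moves —a→ m4, —c→ m5
  m2 = d.(0 + 0) | (a.(0 | 0) | c.d.0) has moves —a→ m4, —c→ m6, —d→ m7
  m3 = a.d.(0 + 0) | (a.(0 | 0) | d.0) has moves —a→ m5, —a→ m6, —d→ m8
  m4 = d.(0 + 0) | (0 | 0 | c.d.0) has moves —c→ m9, —d→ m10
  m5 = a.d.(0 + 0) | (0 | 0 | d.0) has moves —a→ m9, —d→ m11
  m6 = d.(0 + 0) | (a.(0 | 0) | d.0) has moves —a→ m9, —d→ m12, —d→ m13
  m7 = (0 + 0) | (a.(0 | 0) | c.d.0) has moves —a→ m10, —c→ m12
  m8 = a.d.(0 + 0) | (a.(0 | 0) | 0) has moves —a→ m11, —a→ m13
  m9 = d.(0 + 0) | (0 | 0 | d.0) has moves —d→ m14, —d→ m15
  m10 = (0 + 0) | (0 | 0 | c.d.0) has moves —c→ m14
  m11 = a.d.(0 + 0) | (0 | 0 | 0) has moves —a→ m15
  m12 = (0 + 0) | (a.(0 | 0) | d.0) has moves —a→ m14, —d→ m16
  m13 = d.(0 + 0) | (a.(0 | 0) | 0) has moves —a→ m15, —d→ m16
  m14 = (0 + 0) | (0 | 0 | d.0) has moves —d→ m17
  m15 = d.(0 + 0) | (0 | 0 | 0) has moves —d→ m17
  m16 = (0 + 0) | (a.(0 | 0) | 0) has moves —a→ m17
  m17 = (0 + 0) | (0 | 0 | 0) has moves deadlocked
Reachable graph of Q (12 states):
  n0 = a.d.(0 + 0) | (a.(0 | 0) | c.0) has moves —a→ n1, —a→ n2, —c→ n3
  n1 = a.d.(0 + 0) | (0 | 0 | c.0) has moves —a→ n4, —c→ n5
  n2 = d.(0 + 0) | (a.(0 | 0) | c.0) has moves —a→ n4, —c→ n6, —d→ n7
  n3 = a.d.(0 + 0) | (a.(0 | 0) | 0) has moves —a→ n5, —a→ n6
  n4 = d.(0 + 0) | (0 | 0 | c.0) has moves —c→ n8, —d→ n9
  n5 = a.d.(0 + 0) | (0 | 0 | 0) has moves —a→ n8
  n6 = d.(0 + 0) | (a.(0 | 0) | 0) has moves —a→ n8, —d→ n10
  n7 = (0 + 0) | (a.(0 | 0) | c.0) has moves —a→ n9, —c→ n10
  n8 = d.(0 + 0) | (0 | 0 | 0) has moves —d→ n11
  n9 = (0 + 0) | (0 | 0 | c.0) has moves —c→ n11
  n10 = (0 + 0) | (a.(0 | 0) | 0) has moves —a→ n11
  n11 = (0 + 0) | (0 | 0 | 0) has moves deadlocked
Executing cd from P (initial set {m0}):
  after c @ step 1: {m3}
  after d @ step 2: {m8}
  ✓ P
Executing cd from Q (initial set {n0}):
  after c @ step 1: {n3}
  after d @ step 2: no successor for Q

cd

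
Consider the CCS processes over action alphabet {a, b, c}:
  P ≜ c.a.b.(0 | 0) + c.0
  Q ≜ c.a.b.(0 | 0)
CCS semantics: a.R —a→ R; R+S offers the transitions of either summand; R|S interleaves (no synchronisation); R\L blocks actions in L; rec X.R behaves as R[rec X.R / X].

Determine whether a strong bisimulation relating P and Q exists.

P ≁ Q

P's transition system — 5 states:
  p0 = c.a.b.(0 | 0) + c.0 ⊢ -c-> p1, -c-> p2
  p1 = 0 ⊢ deadlocked
  p2 = a.b.(0 | 0) ⊢ -a-> p3
  p3 = b.(0 | 0) ⊢ -b-> p4
  p4 = 0 | 0 ⊢ deadlocked
Q's transition system — 4 states:
  q0 = c.a.b.(0 | 0) ⊢ -c-> q1
  q1 = a.b.(0 | 0) ⊢ -a-> q2
  q2 = b.(0 | 0) ⊢ -b-> q3
  q3 = 0 | 0 ⊢ deadlocked
Bisimilarity quotient blocks:
  B0 = {p0}
  B1 = {p2, q1}
  B2 = {p3, q2}
  B3 = {p1, p4, q3}
  B4 = {q0}
p0 ∈ B0, q0 ∈ B4 → different blocks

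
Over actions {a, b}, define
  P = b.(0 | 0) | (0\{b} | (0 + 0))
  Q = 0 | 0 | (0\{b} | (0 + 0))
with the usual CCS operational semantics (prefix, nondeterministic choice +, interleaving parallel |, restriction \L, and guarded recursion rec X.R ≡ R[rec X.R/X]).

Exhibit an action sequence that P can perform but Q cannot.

LTS(P): 2 reachable states
  u0 = b.(0 | 0) | (0\{b} | (0 + 0)) :: --b--▸ u1
  u1 = 0 | 0 | (0\{b} | (0 + 0)) :: stopped
LTS(Q): 1 reachable states
  v0 = 0 | 0 | (0\{b} | (0 + 0)) :: stopped
Trace ⟨b⟩ through P, begin at {u0}:
  after b @ step 1: {u1}
  — P admits the full trace.
Trace ⟨b⟩ through Q, begin at {v0}:
  after b @ step 1: no successor for Q

b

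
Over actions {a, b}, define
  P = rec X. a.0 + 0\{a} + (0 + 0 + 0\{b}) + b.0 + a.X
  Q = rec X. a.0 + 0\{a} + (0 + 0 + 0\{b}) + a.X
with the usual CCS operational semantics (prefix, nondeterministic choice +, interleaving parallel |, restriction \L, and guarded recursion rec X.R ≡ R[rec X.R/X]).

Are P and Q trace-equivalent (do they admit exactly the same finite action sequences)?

Reachable graph of P (2 states):
  m0 = rec X. a.0 + 0\{a} + (0 + 0 + 0\{b}) + b.0 + a.X ⊢ =a=> m0, =a=> m1, =b=> m1
  m1 = 0 ⊢ (no moves)
Reachable graph of Q (2 states):
  n0 = rec X. a.0 + 0\{a} + (0 + 0 + 0\{b}) + a.X ⊢ =a=> n0, =a=> n1
  n1 = 0 ⊢ (no moves)
Trace ⟨b⟩ through P, begin at {m0}:
  step 1 (b): {m1}
  P completes σ.
Trace ⟨b⟩ through Q, begin at {n0}:
  step 1 (b): ∅ (Q stuck)

NO — witness ⟨b⟩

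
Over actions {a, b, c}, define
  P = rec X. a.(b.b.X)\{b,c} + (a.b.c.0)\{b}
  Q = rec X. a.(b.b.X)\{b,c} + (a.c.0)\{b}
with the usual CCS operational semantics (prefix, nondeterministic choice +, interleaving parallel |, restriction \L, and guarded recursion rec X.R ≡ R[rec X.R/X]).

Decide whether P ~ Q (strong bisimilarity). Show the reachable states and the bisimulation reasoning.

Reachable graph of P (3 states):
  s0 = rec X. a.(b.b.X)\{b,c} + (a.b.c.0)\{b} ⊢ ··a··> s1, ··a··> s2
  s1 = (b.b.(rec X. a.(b.b.X)\{b,c} + (a.b.c.0)\{b}))\{b,c} ⊢ ∅
  s2 = (b.c.0)\{b} ⊢ ∅
Reachable graph of Q (4 states):
  t0 = rec X. a.(b.b.X)\{b,c} + (a.c.0)\{b} ⊢ ··a··> t1, ··a··> t2
  t1 = (b.b.(rec X. a.(b.b.X)\{b,c} + (a.c.0)\{b}))\{b,c} ⊢ ∅
  t2 = (c.0)\{b} ⊢ ··c··> t3
  t3 = 0\{b} ⊢ ∅
Partition-refinement fixed point:
  B0 = {s0}
  B1 = {s1, s2, t1, t3}
  B2 = {t0}
  B3 = {t2}
s0 ∈ B0, t0 ∈ B2 → different blocks

NO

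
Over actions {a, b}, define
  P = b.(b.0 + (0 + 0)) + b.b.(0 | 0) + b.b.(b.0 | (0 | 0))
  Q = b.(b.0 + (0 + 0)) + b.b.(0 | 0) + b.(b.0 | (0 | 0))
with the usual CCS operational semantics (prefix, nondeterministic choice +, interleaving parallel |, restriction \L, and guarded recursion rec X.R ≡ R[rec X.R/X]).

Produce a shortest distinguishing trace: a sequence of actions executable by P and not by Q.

bbb

LTS(P): 8 reachable states
  m0 = b.(b.0 + (0 + 0)) + b.b.(0 | 0) + b.b.(b.0 | (0 | 0)) :: —b→ m1, —b→ m2, —b→ m3
  m1 = b.(0 | 0) :: —b→ m4
  m2 = b.(b.0 | (0 | 0)) :: —b→ m5
  m3 = b.0 + (0 + 0) :: —b→ m6
  m4 = 0 | 0 :: stopped
  m5 = b.0 | (0 | 0) :: —b→ m7
  m6 = 0 :: stopped
  m7 = 0 | (0 | 0) :: stopped
LTS(Q): 7 reachable states
  n0 = b.(b.0 + (0 + 0)) + b.b.(0 | 0) + b.(b.0 | (0 | 0)) :: —b→ n1, —b→ n2, —b→ n3
  n1 = b.(0 | 0) :: —b→ n4
  n2 = b.0 + (0 + 0) :: —b→ n5
  n3 = b.0 | (0 | 0) :: —b→ n6
  n4 = 0 | 0 :: stopped
  n5 = 0 :: stopped
  n6 = 0 | (0 | 0) :: stopped
Trace ⟨bbb⟩ through P, begin at {m0}:
  [1] b ⇒ {m1, m2, m3}
  [2] b ⇒ {m4, m5, m6}
  [3] b ⇒ {m7}
  ✓ P
Trace ⟨bbb⟩ through Q, begin at {n0}:
  [1] b ⇒ {n1, n2, n3}
  [2] b ⇒ {n4, n5, n6}
  [3] b ⇒ no successor for Q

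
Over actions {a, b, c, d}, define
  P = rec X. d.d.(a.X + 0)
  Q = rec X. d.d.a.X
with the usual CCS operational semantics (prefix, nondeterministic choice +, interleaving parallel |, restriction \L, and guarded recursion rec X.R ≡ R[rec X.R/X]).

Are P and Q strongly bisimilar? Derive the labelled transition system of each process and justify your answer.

P ~ Q

Reachable graph of P (3 states):
  s0 = rec X. d.d.(a.X + 0) → -d-> s1
  s1 = d.(a.(rec X. d.d.(a.X + 0)) + 0) → -d-> s2
  s2 = a.(rec X. d.d.(a.X + 0)) + 0 → -a-> s0
Reachable graph of Q (3 states):
  t0 = rec X. d.d.a.X → -d-> t1
  t1 = d.a.(rec X. d.d.a.X) → -d-> t2
  t2 = a.(rec X. d.d.a.X) → -a-> t0
Coarsest stable partition (strong bisimilarity classes):
  B0 = {s0, t0}
  B1 = {s1, t1}
  B2 = {s2, t2}
s0 ∈ B0, t0 ∈ B0 → same block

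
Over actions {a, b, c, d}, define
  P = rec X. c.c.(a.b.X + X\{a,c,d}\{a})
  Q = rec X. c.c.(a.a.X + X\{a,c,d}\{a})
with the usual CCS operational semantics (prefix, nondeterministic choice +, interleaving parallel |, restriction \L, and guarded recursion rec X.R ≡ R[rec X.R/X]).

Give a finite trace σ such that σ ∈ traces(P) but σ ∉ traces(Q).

LTS(P): 4 reachable states
  p0 = rec X. c.c.(a.b.X + X\{a,c,d}\{a}) ⊢ ··c··> p1
  p1 = c.(a.b.(rec X. c.c.(a.b.X + X\{a,c,d}\{a})) + (rec X. c.c.(a.b.X + X\{a,c,d}\{a}))\{a,c,d}\{a}) ⊢ ··c··> p2
  p2 = a.b.(rec X. c.c.(a.b.X + X\{a,c,d}\{a})) + (rec X. c.c.(a.b.X + X\{a,c,d}\{a}))\{a,c,d}\{a} ⊢ ··a··> p3
  p3 = b.(rec X. c.c.(a.b.X + X\{a,c,d}\{a})) ⊢ ··b··> p0
LTS(Q): 4 reachable states
  q0 = rec X. c.c.(a.a.X + X\{a,c,d}\{a}) ⊢ ··c··> q1
  q1 = c.(a.a.(rec X. c.c.(a.a.X + X\{a,c,d}\{a})) + (rec X. c.c.(a.a.X + X\{a,c,d}\{a}))\{a,c,d}\{a}) ⊢ ··c··> q2
  q2 = a.a.(rec X. c.c.(a.a.X + X\{a,c,d}\{a})) + (rec X. c.c.(a.a.X + X\{a,c,d}\{a}))\{a,c,d}\{a} ⊢ ··a··> q3
  q3 = a.(rec X. c.c.(a.a.X + X\{a,c,d}\{a})) ⊢ ··a··> q0
Trace ⟨ccab⟩ through P, begin at {p0}:
  after c @ step 1: {p1}
  after c @ step 2: {p2}
  after a @ step 3: {p3}
  after b @ step 4: {p0}
  ✓ P
Trace ⟨ccab⟩ through Q, begin at {q0}:
  after c @ step 1: {q1}
  after c @ step 2: {q2}
  after a @ step 3: {q3}
  after b @ step 4: ∅  — Q cannot continue

ccab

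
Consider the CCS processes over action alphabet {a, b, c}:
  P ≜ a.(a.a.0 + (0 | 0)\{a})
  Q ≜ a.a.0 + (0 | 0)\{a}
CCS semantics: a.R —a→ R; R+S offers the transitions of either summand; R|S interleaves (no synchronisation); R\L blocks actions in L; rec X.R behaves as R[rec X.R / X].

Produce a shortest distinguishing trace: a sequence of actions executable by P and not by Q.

Reachable graph of P (4 states):
  u0 = a.(a.a.0 + (0 | 0)\{a}) ⊢ —a→ u1
  u1 = a.a.0 + (0 | 0)\{a} ⊢ —a→ u2
  u2 = a.0 ⊢ —a→ u3
  u3 = 0 ⊢ deadlocked
Reachable graph of Q (3 states):
  v0 = a.a.0 + (0 | 0)\{a} ⊢ —a→ v1
  v1 = a.0 ⊢ —a→ v2
  v2 = 0 ⊢ deadlocked
Executing aaa from P (initial set {u0}):
  [1] a ⇒ {u1}
  [2] a ⇒ {u2}
  [3] a ⇒ {u3}
  ✓ P
Executing aaa from Q (initial set {v0}):
  [1] a ⇒ {v1}
  [2] a ⇒ {v2}
  [3] a ⇒ ∅ (Q stuck)

aaa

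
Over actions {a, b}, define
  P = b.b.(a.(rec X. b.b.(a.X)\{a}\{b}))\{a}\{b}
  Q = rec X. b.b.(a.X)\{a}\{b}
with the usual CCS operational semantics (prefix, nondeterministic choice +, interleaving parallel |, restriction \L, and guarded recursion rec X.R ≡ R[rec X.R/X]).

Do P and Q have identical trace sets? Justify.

P's transition system — 3 states:
  u0 = b.b.(a.(rec X. b.b.(a.X)\{a}\{b}))\{a}\{b} :: —b→ u1
  u1 = b.(a.(rec X. b.b.(a.X)\{a}\{b}))\{a}\{b} :: —b→ u2
  u2 = (a.(rec X. b.b.(a.X)\{a}\{b}))\{a}\{b} :: (no moves)
Q's transition system — 3 states:
  v0 = rec X. b.b.(a.X)\{a}\{b} :: —b→ v1
  v1 = b.(a.(rec X. b.b.(a.X)\{a}\{b}))\{a}\{b} :: —b→ v2
  v2 = (a.(rec X. b.b.(a.X)\{a}\{b}))\{a}\{b} :: (no moves)
Coarsest stable partition (strong bisimilarity classes):
  B0 = {u0, v0}
  B1 = {u1, v1}
  B2 = {u2, v2}
u0 ∈ B0, v0 ∈ B0 → same block
Bisimilar ⇒ trace-equivalent.

trace-equivalent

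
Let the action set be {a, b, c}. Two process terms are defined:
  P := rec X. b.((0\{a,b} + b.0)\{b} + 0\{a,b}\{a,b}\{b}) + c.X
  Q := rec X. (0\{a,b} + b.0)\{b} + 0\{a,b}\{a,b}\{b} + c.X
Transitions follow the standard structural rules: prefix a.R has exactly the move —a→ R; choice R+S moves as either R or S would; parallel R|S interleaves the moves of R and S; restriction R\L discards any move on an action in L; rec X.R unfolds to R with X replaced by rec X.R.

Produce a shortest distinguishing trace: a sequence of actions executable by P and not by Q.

b

Reachable graph of P (2 states):
  u0 = rec X. b.((0\{a,b} + b.0)\{b} + 0\{a,b}\{a,b}\{b}) + c.X :: —b→ u1, —c→ u0
  u1 = (0\{a,b} + b.0)\{b} + 0\{a,b}\{a,b}\{b} :: (no moves)
Reachable graph of Q (1 states):
  v0 = rec X. (0\{a,b} + b.0)\{b} + 0\{a,b}\{a,b}\{b} + c.X :: —c→ v0
Run σ = ⟨b⟩ on P: start {u0}
  after b @ step 1: {u1}
  P completes σ.
Run σ = ⟨b⟩ on Q: start {v0}
  after b @ step 1: ∅ (Q stuck)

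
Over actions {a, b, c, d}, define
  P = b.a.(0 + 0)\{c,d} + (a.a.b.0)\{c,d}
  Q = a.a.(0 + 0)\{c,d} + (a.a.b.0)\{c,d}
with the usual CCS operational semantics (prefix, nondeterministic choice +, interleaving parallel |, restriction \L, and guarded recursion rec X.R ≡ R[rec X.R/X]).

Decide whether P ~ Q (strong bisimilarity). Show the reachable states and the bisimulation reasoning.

not bisimilar

LTS(P): 6 reachable states
  p0 = b.a.(0 + 0)\{c,d} + (a.a.b.0)\{c,d} has moves =a=> p1, =b=> p2
  p1 = (a.b.0)\{c,d} has moves =a=> p3
  p2 = a.(0 + 0)\{c,d} has moves =a=> p4
  p3 = (b.0)\{c,d} has moves =b=> p5
  p4 = (0 + 0)\{c,d} has moves ·
  p5 = 0\{c,d} has moves ·
LTS(Q): 6 reachable states
  q0 = a.a.(0 + 0)\{c,d} + (a.a.b.0)\{c,d} has moves =a=> q1, =a=> q2
  q1 = (a.b.0)\{c,d} has moves =a=> q3
  q2 = a.(0 + 0)\{c,d} has moves =a=> q4
  q3 = (b.0)\{c,d} has moves =b=> q5
  q4 = (0 + 0)\{c,d} has moves ·
  q5 = 0\{c,d} has moves ·
Bisimilarity quotient blocks:
  B0 = {p0}
  B1 = {p2, q2}
  B2 = {p4, p5, q4, q5}
  B3 = {p1, q1}
  B4 = {p3, q3}
  B5 = {q0}
p0 ∈ B0, q0 ∈ B5 → different blocks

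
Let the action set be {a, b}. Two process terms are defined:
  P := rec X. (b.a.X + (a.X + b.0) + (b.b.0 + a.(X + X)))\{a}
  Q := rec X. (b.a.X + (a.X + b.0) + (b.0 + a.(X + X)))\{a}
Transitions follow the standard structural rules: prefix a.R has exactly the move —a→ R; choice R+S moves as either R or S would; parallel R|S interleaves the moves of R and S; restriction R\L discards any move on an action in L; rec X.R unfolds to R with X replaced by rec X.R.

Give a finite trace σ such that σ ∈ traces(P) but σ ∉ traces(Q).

LTS(P): 4 reachable states
  p0 = rec X. (b.a.X + (a.X + b.0) + (b.b.0 + a.(X + X)))\{a} | -b-> p1, -b-> p2, -b-> p3
  p1 = (a.(rec X. (b.a.X + (a.X + b.0) + (b.b.0 + a.(X + X)))\{a}))\{a} | (no moves)
  p2 = (b.0)\{a} | -b-> p3
  p3 = 0\{a} | (no moves)
LTS(Q): 3 reachable states
  q0 = rec X. (b.a.X + (a.X + b.0) + (b.0 + a.(X + X)))\{a} | -b-> q1, -b-> q2
  q1 = (a.(rec X. (b.a.X + (a.X + b.0) + (b.0 + a.(X + X)))\{a}))\{a} | (no moves)
  q2 = 0\{a} | (no moves)
Trace ⟨bb⟩ through P, begin at {p0}:
  after b @ step 1: {p1, p2, p3}
  after b @ step 2: {p3}
  P completes σ.
Trace ⟨bb⟩ through Q, begin at {q0}:
  after b @ step 1: {q1, q2}
  after b @ step 2: no successor for Q

bb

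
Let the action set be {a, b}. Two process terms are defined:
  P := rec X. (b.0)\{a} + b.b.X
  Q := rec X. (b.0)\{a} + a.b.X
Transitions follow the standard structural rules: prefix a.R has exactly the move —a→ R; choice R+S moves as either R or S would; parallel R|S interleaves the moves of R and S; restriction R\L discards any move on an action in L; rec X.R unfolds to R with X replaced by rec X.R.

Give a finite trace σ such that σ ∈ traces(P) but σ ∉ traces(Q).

Reachable graph of P (3 states):
  m0 = rec X. (b.0)\{a} + b.b.X | ··b··> m1, ··b··> m2
  m1 = 0\{a} | ·
  m2 = b.(rec X. (b.0)\{a} + b.b.X) | ··b··> m0
Reachable graph of Q (3 states):
  n0 = rec X. (b.0)\{a} + a.b.X | ··a··> n1, ··b··> n2
  n1 = b.(rec X. (b.0)\{a} + a.b.X) | ··b··> n0
  n2 = 0\{a} | ·
Executing bb from P (initial set {m0}):
  step 1 (b): {m1, m2}
  step 2 (b): {m0}
  P completes σ.
Executing bb from Q (initial set {n0}):
  step 1 (b): {n2}
  step 2 (b): ∅ (Q stuck)

bb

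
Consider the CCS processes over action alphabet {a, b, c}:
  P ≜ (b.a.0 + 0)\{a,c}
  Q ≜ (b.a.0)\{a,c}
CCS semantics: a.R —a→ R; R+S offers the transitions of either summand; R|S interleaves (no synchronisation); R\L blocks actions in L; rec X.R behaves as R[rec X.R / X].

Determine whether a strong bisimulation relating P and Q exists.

LTS(P): 2 reachable states
  u0 = (b.a.0 + 0)\{a,c} :: -b-> u1
  u1 = (a.0)\{a,c} :: stopped
LTS(Q): 2 reachable states
  v0 = (b.a.0)\{a,c} :: -b-> v1
  v1 = (a.0)\{a,c} :: stopped
Partition-refinement fixed point:
  B0 = {u0, v0}
  B1 = {u1, v1}
u0 ∈ B0, v0 ∈ B0 → same block

bisimilar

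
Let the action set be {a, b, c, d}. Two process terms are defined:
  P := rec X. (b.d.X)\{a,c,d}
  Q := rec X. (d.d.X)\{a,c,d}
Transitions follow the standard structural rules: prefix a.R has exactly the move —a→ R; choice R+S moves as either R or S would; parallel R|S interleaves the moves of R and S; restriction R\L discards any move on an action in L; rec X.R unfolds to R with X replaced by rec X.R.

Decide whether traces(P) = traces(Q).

NO — witness ⟨b⟩

Reachable graph of P (2 states):
  p0 = rec X. (b.d.X)\{a,c,d} has moves —b→ p1
  p1 = (d.(rec X. (b.d.X)\{a,c,d}))\{a,c,d} has moves stopped
Reachable graph of Q (1 states):
  q0 = rec X. (d.d.X)\{a,c,d} has moves stopped
Executing b from P (initial set {p0}):
  [1] b ⇒ {p1}
  — P admits the full trace.
Executing b from Q (initial set {q0}):
  [1] b ⇒ ∅  — Q cannot continue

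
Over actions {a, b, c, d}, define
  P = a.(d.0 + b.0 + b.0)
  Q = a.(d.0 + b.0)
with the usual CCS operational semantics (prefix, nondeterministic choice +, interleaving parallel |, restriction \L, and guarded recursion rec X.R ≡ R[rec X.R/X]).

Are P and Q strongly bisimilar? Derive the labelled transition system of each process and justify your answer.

bisimilar

Reachable graph of P (3 states):
  s0 = a.(d.0 + b.0 + b.0) → -a-> s1
  s1 = d.0 + b.0 + b.0 → -b-> s2, -d-> s2
  s2 = 0 → deadlocked
Reachable graph of Q (3 states):
  t0 = a.(d.0 + b.0) → -a-> t1
  t1 = d.0 + b.0 → -b-> t2, -d-> t2
  t2 = 0 → deadlocked
Partition-refinement fixed point:
  B0 = {s0, t0}
  B1 = {s1, t1}
  B2 = {s2, t2}
s0 ∈ B0, t0 ∈ B0 → same block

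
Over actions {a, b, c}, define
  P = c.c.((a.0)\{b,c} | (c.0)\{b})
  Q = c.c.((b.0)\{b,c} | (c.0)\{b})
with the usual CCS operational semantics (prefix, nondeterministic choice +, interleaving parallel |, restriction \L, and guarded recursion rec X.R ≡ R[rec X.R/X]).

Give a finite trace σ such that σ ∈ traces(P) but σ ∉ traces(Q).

LTS(P): 6 reachable states
  u0 = c.c.((a.0)\{b,c} | (c.0)\{b}) :: —c→ u1
  u1 = c.((a.0)\{b,c} | (c.0)\{b}) :: —c→ u2
  u2 = (a.0)\{b,c} | (c.0)\{b} :: —a→ u3, —c→ u4
  u3 = 0\{b,c} | (c.0)\{b} :: —c→ u5
  u4 = (a.0)\{b,c} | 0\{b} :: —a→ u5
  u5 = 0\{b,c} | 0\{b} :: (no moves)
LTS(Q): 4 reachable states
  v0 = c.c.((b.0)\{b,c} | (c.0)\{b}) :: —c→ v1
  v1 = c.((b.0)\{b,c} | (c.0)\{b}) :: —c→ v2
  v2 = (b.0)\{b,c} | (c.0)\{b} :: —c→ v3
  v3 = (b.0)\{b,c} | 0\{b} :: (no moves)
Trace ⟨cca⟩ through P, begin at {u0}:
  [1] c ⇒ {u1}
  [2] c ⇒ {u2}
  [3] a ⇒ {u3}
  P completes σ.
Trace ⟨cca⟩ through Q, begin at {v0}:
  [1] c ⇒ {v1}
  [2] c ⇒ {v2}
  [3] a ⇒ no successor for Q

cca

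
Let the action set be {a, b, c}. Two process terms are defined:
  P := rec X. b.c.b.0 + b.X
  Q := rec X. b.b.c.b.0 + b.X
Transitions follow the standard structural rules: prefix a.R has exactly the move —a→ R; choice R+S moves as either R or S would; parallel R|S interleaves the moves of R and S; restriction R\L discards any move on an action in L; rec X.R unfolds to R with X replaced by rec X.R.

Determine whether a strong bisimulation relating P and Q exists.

not bisimilar

Reachable graph of P (4 states):
  u0 = rec X. b.c.b.0 + b.X has moves --b--▸ u0, --b--▸ u1
  u1 = c.b.0 has moves --c--▸ u2
  u2 = b.0 has moves --b--▸ u3
  u3 = 0 has moves deadlocked
Reachable graph of Q (5 states):
  v0 = rec X. b.b.c.b.0 + b.X has moves --b--▸ v0, --b--▸ v1
  v1 = b.c.b.0 has moves --b--▸ v2
  v2 = c.b.0 has moves --c--▸ v3
  v3 = b.0 has moves --b--▸ v4
  v4 = 0 has moves deadlocked
Coarsest stable partition (strong bisimilarity classes):
  B0 = {u0}
  B1 = {u1, v2}
  B2 = {u2, v3}
  B3 = {u3, v4}
  B4 = {v0}
  B5 = {v1}
u0 ∈ B0, v0 ∈ B4 → different blocks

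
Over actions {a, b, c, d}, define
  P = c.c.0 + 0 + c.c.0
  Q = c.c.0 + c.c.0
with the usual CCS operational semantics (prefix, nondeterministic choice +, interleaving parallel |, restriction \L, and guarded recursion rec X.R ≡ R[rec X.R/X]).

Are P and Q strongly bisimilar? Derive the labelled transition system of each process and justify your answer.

P ~ Q

LTS(P): 3 reachable states
  p0 = c.c.0 + 0 + c.c.0 ⊢ ··c··> p1
  p1 = c.0 ⊢ ··c··> p2
  p2 = 0 ⊢ stopped
LTS(Q): 3 reachable states
  q0 = c.c.0 + c.c.0 ⊢ ··c··> q1
  q1 = c.0 ⊢ ··c··> q2
  q2 = 0 ⊢ stopped
Partition-refinement fixed point:
  B0 = {p0, q0}
  B1 = {p1, q1}
  B2 = {p2, q2}
p0 ∈ B0, q0 ∈ B0 → same block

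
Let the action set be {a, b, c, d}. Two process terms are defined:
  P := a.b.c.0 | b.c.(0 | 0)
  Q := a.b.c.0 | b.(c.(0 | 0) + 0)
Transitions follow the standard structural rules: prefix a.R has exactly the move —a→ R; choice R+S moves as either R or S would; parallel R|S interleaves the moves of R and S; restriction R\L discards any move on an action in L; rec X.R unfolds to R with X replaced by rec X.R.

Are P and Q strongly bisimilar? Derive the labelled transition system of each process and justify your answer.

Reachable graph of P (12 states):
  u0 = a.b.c.0 | b.c.(0 | 0) has moves -a-> u1, -b-> u2
  u1 = b.c.0 | b.c.(0 | 0) has moves -b-> u3, -b-> u4
  u2 = a.b.c.0 | c.(0 | 0) has moves -a-> u3, -c-> u5
  u3 = b.c.0 | c.(0 | 0) has moves -b-> u6, -c-> u7
  u4 = c.0 | b.c.(0 | 0) has moves -b-> u6, -c-> u8
  u5 = a.b.c.0 | (0 | 0) has moves -a-> u7
  u6 = c.0 | c.(0 | 0) has moves -c-> u10, -c-> u9
  u7 = b.c.0 | (0 | 0) has moves -b-> u10
  u8 = 0 | b.c.(0 | 0) has moves -b-> u9
  u9 = 0 | c.(0 | 0) has moves -c-> u11
  u10 = c.0 | (0 | 0) has moves -c-> u11
  u11 = 0 | (0 | 0) has moves ·
Reachable graph of Q (12 states):
  v0 = a.b.c.0 | b.(c.(0 | 0) + 0) has moves -a-> v1, -b-> v2
  v1 = b.c.0 | b.(c.(0 | 0) + 0) has moves -b-> v3, -b-> v4
  v2 = a.b.c.0 | (c.(0 | 0) + 0) has moves -a-> v3, -c-> v5
  v3 = b.c.0 | (c.(0 | 0) + 0) has moves -b-> v6, -c-> v7
  v4 = c.0 | b.(c.(0 | 0) + 0) has moves -b-> v6, -c-> v8
  v5 = a.b.c.0 | (0 | 0) has moves -a-> v7
  v6 = c.0 | (c.(0 | 0) + 0) has moves -c-> v10, -c-> v9
  v7 = b.c.0 | (0 | 0) has moves -b-> v10
  v8 = 0 | b.(c.(0 | 0) + 0) has moves -b-> v9
  v9 = 0 | (c.(0 | 0) + 0) has moves -c-> v11
  v10 = c.0 | (0 | 0) has moves -c-> v11
  v11 = 0 | (0 | 0) has moves ·
Coarsest stable partition (strong bisimilarity classes):
  B0 = {u0, v0}
  B1 = {u1, v1}
  B2 = {u3, u4, v3, v4}
  B3 = {u7, u8, v7, v8}
  B4 = {u10, u9, v10, v9}
  B5 = {u11, v11}
  B6 = {u6, v6}
  B7 = {u2, v2}
  B8 = {u5, v5}
u0 ∈ B0, v0 ∈ B0 → same block

bisimilar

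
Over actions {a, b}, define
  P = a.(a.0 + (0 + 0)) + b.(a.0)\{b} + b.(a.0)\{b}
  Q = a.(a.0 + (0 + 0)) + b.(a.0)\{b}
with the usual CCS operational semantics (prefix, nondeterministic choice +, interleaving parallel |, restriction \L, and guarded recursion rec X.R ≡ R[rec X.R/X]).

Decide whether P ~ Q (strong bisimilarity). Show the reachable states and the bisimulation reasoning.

bisimilar

P's transition system — 5 states:
  s0 = a.(a.0 + (0 + 0)) + b.(a.0)\{b} + b.(a.0)\{b} ⊢ -a-> s1, -b-> s2
  s1 = a.0 + (0 + 0) ⊢ -a-> s3
  s2 = (a.0)\{b} ⊢ -a-> s4
  s3 = 0 ⊢ deadlocked
  s4 = 0\{b} ⊢ deadlocked
Q's transition system — 5 states:
  t0 = a.(a.0 + (0 + 0)) + b.(a.0)\{b} ⊢ -a-> t1, -b-> t2
  t1 = a.0 + (0 + 0) ⊢ -a-> t3
  t2 = (a.0)\{b} ⊢ -a-> t4
  t3 = 0 ⊢ deadlocked
  t4 = 0\{b} ⊢ deadlocked
Partition-refinement fixed point:
  B0 = {s0, t0}
  B1 = {s1, s2, t1, t2}
  B2 = {s3, s4, t3, t4}
s0 ∈ B0, t0 ∈ B0 → same block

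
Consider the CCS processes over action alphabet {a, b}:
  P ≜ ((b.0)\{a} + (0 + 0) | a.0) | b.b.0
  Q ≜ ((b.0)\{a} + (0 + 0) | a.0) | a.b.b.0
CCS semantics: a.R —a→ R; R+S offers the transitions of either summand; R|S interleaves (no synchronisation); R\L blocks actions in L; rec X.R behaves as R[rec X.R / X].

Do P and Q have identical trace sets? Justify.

P's transition system — 9 states:
  s0 = ((b.0)\{a} + (0 + 0) | a.0) | b.b.0 ⊢ —a→ s1, —b→ s2, —b→ s3
  s1 = (0 + 0) | 0 | b.b.0 ⊢ —b→ s4
  s2 = ((b.0)\{a} + (0 + 0) | a.0) | b.0 ⊢ —a→ s4, —b→ s5, —b→ s6
  s3 = 0\{a} | b.b.0 ⊢ —b→ s6
  s4 = (0 + 0) | 0 | b.0 ⊢ —b→ s7
  s5 = ((b.0)\{a} + (0 + 0) | a.0) | 0 ⊢ —a→ s7, —b→ s8
  s6 = 0\{a} | b.0 ⊢ —b→ s8
  s7 = (0 + 0) | 0 | 0 ⊢ ·
  s8 = 0\{a} | 0 ⊢ ·
Q's transition system — 12 states:
  t0 = ((b.0)\{a} + (0 + 0) | a.0) | a.b.b.0 ⊢ —a→ t1, —a→ t2, —b→ t3
  t1 = ((b.0)\{a} + (0 + 0) | a.0) | b.b.0 ⊢ —a→ t4, —b→ t5, —b→ t6
  t2 = (0 + 0) | 0 | a.b.b.0 ⊢ —a→ t4
  t3 = 0\{a} | a.b.b.0 ⊢ —a→ t6
  t4 = (0 + 0) | 0 | b.b.0 ⊢ —b→ t7
  t5 = ((b.0)\{a} + (0 + 0) | a.0) | b.0 ⊢ —a→ t7, —b→ t8, —b→ t9
  t6 = 0\{a} | b.b.0 ⊢ —b→ t9
  t7 = (0 + 0) | 0 | b.0 ⊢ —b→ t10
  t8 = ((b.0)\{a} + (0 + 0) | a.0) | 0 ⊢ —a→ t10, —b→ t11
  t9 = 0\{a} | b.0 ⊢ —b→ t11
  t10 = (0 + 0) | 0 | 0 ⊢ ·
  t11 = 0\{a} | 0 ⊢ ·
Run σ = ⟨bb⟩ on P: start {s0}
  after b @ step 1: {s2, s3}
  after b @ step 2: {s5, s6}
  P completes σ.
Run σ = ⟨bb⟩ on Q: start {t0}
  after b @ step 1: {t3}
  after b @ step 2: ∅ (Q stuck)

NO — witness ⟨bb⟩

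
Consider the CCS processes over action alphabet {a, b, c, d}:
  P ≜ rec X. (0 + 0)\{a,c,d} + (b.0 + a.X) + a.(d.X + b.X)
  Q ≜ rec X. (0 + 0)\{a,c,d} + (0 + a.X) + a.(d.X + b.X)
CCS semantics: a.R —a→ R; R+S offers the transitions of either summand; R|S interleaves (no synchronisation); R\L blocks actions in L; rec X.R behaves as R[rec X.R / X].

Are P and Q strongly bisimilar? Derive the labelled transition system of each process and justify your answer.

LTS(P): 3 reachable states
  m0 = rec X. (0 + 0)\{a,c,d} + (b.0 + a.X) + a.(d.X + b.X) | --a--▸ m0, --a--▸ m1, --b--▸ m2
  m1 = d.(rec X. (0 + 0)\{a,c,d} + (b.0 + a.X) + a.(d.X + b.X)) + b.(rec X. (0 + 0)\{a,c,d} + (b.0 + a.X) + a.(d.X + b.X)) | --b--▸ m0, --d--▸ m0
  m2 = 0 | deadlocked
LTS(Q): 2 reachable states
  n0 = rec X. (0 + 0)\{a,c,d} + (0 + a.X) + a.(d.X + b.X) | --a--▸ n0, --a--▸ n1
  n1 = d.(rec X. (0 + 0)\{a,c,d} + (0 + a.X) + a.(d.X + b.X)) + b.(rec X. (0 + 0)\{a,c,d} + (0 + a.X) + a.(d.X + b.X)) | --b--▸ n0, --d--▸ n0
Partition-refinement fixed point:
  B0 = {m0}
  B1 = {m1}
  B2 = {m2}
  B3 = {n0}
  B4 = {n1}
m0 ∈ B0, n0 ∈ B3 → different blocks

NO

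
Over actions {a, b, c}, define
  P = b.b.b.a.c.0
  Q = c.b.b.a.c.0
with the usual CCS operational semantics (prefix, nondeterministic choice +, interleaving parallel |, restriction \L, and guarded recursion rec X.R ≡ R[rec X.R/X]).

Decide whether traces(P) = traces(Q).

trace-distinct — witness ⟨b⟩

Reachable graph of P (6 states):
  u0 = b.b.b.a.c.0 → ··b··> u1
  u1 = b.b.a.c.0 → ··b··> u2
  u2 = b.a.c.0 → ··b··> u3
  u3 = a.c.0 → ··a··> u4
  u4 = c.0 → ··c··> u5
  u5 = 0 → stopped
Reachable graph of Q (6 states):
  v0 = c.b.b.a.c.0 → ··c··> v1
  v1 = b.b.a.c.0 → ··b··> v2
  v2 = b.a.c.0 → ··b··> v3
  v3 = a.c.0 → ··a··> v4
  v4 = c.0 → ··c··> v5
  v5 = 0 → stopped
Trace ⟨b⟩ through P, begin at {u0}:
  after b @ step 1: {u1}
  P completes σ.
Trace ⟨b⟩ through Q, begin at {v0}:
  after b @ step 1: ∅  — Q cannot continue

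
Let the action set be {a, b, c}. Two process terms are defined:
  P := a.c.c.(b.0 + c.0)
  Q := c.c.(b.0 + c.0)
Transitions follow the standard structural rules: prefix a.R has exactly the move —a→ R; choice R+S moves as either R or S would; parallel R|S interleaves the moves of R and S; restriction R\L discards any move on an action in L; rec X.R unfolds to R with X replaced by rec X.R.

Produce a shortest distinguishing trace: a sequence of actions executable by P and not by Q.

P's transition system — 5 states:
  p0 = a.c.c.(b.0 + c.0) ⊢ =a=> p1
  p1 = c.c.(b.0 + c.0) ⊢ =c=> p2
  p2 = c.(b.0 + c.0) ⊢ =c=> p3
  p3 = b.0 + c.0 ⊢ =b=> p4, =c=> p4
  p4 = 0 ⊢ (no moves)
Q's transition system — 4 states:
  q0 = c.c.(b.0 + c.0) ⊢ =c=> q1
  q1 = c.(b.0 + c.0) ⊢ =c=> q2
  q2 = b.0 + c.0 ⊢ =b=> q3, =c=> q3
  q3 = 0 ⊢ (no moves)
Trace ⟨a⟩ through P, begin at {p0}:
  [1] a ⇒ {p1}
  P completes σ.
Trace ⟨a⟩ through Q, begin at {q0}:
  [1] a ⇒ no successor for Q

a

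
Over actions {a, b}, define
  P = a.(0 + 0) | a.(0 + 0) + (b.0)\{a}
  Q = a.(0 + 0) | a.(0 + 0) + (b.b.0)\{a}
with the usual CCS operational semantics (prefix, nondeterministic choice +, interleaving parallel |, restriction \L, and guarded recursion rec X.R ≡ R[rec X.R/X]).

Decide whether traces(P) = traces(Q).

P's transition system — 5 states:
  u0 = a.(0 + 0) | a.(0 + 0) + (b.0)\{a} has moves —a→ u1, —a→ u2, —b→ u3
  u1 = (0 + 0) | a.(0 + 0) has moves —a→ u4
  u2 = a.(0 + 0) | (0 + 0) has moves —a→ u4
  u3 = 0\{a} has moves ∅
  u4 = (0 + 0) | (0 + 0) has moves ∅
Q's transition system — 6 states:
  v0 = a.(0 + 0) | a.(0 + 0) + (b.b.0)\{a} has moves —a→ v1, —a→ v2, —b→ v3
  v1 = (0 + 0) | a.(0 + 0) has moves —a→ v4
  v2 = a.(0 + 0) | (0 + 0) has moves —a→ v4
  v3 = (b.0)\{a} has moves —b→ v5
  v4 = (0 + 0) | (0 + 0) has moves ∅
  v5 = 0\{a} has moves ∅
Trace ⟨bb⟩ through Q, begin at {v0}:
  [1] b ⇒ {v3}
  [2] b ⇒ {v5}
  ✓ Q
Trace ⟨bb⟩ through P, begin at {u0}:
  [1] b ⇒ {u3}
  [2] b ⇒ no successor for P

trace-distinct — witness ⟨bb⟩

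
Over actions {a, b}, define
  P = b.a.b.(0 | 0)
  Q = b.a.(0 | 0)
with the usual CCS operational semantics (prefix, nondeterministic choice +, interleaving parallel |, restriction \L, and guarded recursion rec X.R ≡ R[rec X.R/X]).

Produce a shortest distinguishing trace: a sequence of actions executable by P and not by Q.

bab

P's transition system — 4 states:
  p0 = b.a.b.(0 | 0) :: -b-> p1
  p1 = a.b.(0 | 0) :: -a-> p2
  p2 = b.(0 | 0) :: -b-> p3
  p3 = 0 | 0 :: stopped
Q's transition system — 3 states:
  q0 = b.a.(0 | 0) :: -b-> q1
  q1 = a.(0 | 0) :: -a-> q2
  q2 = 0 | 0 :: stopped
Run σ = ⟨bab⟩ on P: start {p0}
  [1] b ⇒ {p1}
  [2] a ⇒ {p2}
  [3] b ⇒ {p3}
  ✓ P
Run σ = ⟨bab⟩ on Q: start {q0}
  [1] b ⇒ {q1}
  [2] a ⇒ {q2}
  [3] b ⇒ ∅  — Q cannot continue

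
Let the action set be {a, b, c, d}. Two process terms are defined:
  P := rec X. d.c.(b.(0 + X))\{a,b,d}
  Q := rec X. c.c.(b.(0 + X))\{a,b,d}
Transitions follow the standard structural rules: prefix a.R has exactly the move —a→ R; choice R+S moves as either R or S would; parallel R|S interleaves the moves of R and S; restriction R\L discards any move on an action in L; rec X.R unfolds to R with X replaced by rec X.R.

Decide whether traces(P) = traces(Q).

LTS(P): 3 reachable states
  u0 = rec X. d.c.(b.(0 + X))\{a,b,d} ⊢ =d=> u1
  u1 = c.(b.(0 + (rec X. d.c.(b.(0 + X))\{a,b,d})))\{a,b,d} ⊢ =c=> u2
  u2 = (b.(0 + (rec X. d.c.(b.(0 + X))\{a,b,d})))\{a,b,d} ⊢ deadlocked
LTS(Q): 3 reachable states
  v0 = rec X. c.c.(b.(0 + X))\{a,b,d} ⊢ =c=> v1
  v1 = c.(b.(0 + (rec X. c.c.(b.(0 + X))\{a,b,d})))\{a,b,d} ⊢ =c=> v2
  v2 = (b.(0 + (rec X. c.c.(b.(0 + X))\{a,b,d})))\{a,b,d} ⊢ deadlocked
Executing d from P (initial set {u0}):
  step 1 (d): {u1}
  P completes σ.
Executing d from Q (initial set {v0}):
  step 1 (d): ∅  — Q cannot continue

trace-distinct — witness ⟨d⟩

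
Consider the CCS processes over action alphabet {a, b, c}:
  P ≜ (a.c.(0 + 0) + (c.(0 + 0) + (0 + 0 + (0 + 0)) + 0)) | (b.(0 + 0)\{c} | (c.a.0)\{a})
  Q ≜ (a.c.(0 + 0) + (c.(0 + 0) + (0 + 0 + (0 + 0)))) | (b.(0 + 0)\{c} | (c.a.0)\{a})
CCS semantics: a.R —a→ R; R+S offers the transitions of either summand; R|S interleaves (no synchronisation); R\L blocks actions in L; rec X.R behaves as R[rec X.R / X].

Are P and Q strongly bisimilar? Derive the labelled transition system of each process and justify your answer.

P's transition system — 12 states:
  p0 = (a.c.(0 + 0) + (c.(0 + 0) + (0 + 0 + (0 + 0)) + 0)) | (b.(0 + 0)\{c} | (c.a.0)\{a}) has moves -a-> p1, -b-> p2, -c-> p3, -c-> p4
  p1 = c.(0 + 0) | (b.(0 + 0)\{c} | (c.a.0)\{a}) has moves -b-> p5, -c-> p3, -c-> p6
  p2 = (a.c.(0 + 0) + (c.(0 + 0) + (0 + 0 + (0 + 0)) + 0)) | ((0 + 0)\{c} | (c.a.0)\{a}) has moves -a-> p5, -c-> p7, -c-> p8
  p3 = (0 + 0) | (b.(0 + 0)\{c} | (c.a.0)\{a}) has moves -b-> p7, -c-> p9
  p4 = (a.c.(0 + 0) + (c.(0 + 0) + (0 + 0 + (0 + 0)) + 0)) | (b.(0 + 0)\{c} | (a.0)\{a}) has moves -a-> p6, -b-> p8, -c-> p9
  p5 = c.(0 + 0) | ((0 + 0)\{c} | (c.a.0)\{a}) has moves -c-> p10, -c-> p7
  p6 = c.(0 + 0) | (b.(0 + 0)\{c} | (a.0)\{a}) has moves -b-> p10, -c-> p9
  p7 = (0 + 0) | ((0 + 0)\{c} | (c.a.0)\{a}) has moves -c-> p11
  p8 = (a.c.(0 + 0) + (c.(0 + 0) + (0 + 0 + (0 + 0)) + 0)) | ((0 + 0)\{c} | (a.0)\{a}) has moves -a-> p10, -c-> p11
  p9 = (0 + 0) | (b.(0 + 0)\{c} | (a.0)\{a}) has moves -b-> p11
  p10 = c.(0 + 0) | ((0 + 0)\{c} | (a.0)\{a}) has moves -c-> p11
  p11 = (0 + 0) | ((0 + 0)\{c} | (a.0)\{a}) has moves (no moves)
Q's transition system — 12 states:
  q0 = (a.c.(0 + 0) + (c.(0 + 0) + (0 + 0 + (0 + 0)))) | (b.(0 + 0)\{c} | (c.a.0)\{a}) has moves -a-> q1, -b-> q2, -c-> q3, -c-> q4
  q1 = c.(0 + 0) | (b.(0 + 0)\{c} | (c.a.0)\{a}) has moves -b-> q5, -c-> q3, -c-> q6
  q2 = (a.c.(0 + 0) + (c.(0 + 0) + (0 + 0 + (0 + 0)))) | ((0 + 0)\{c} | (c.a.0)\{a}) has moves -a-> q5, -c-> q7, -c-> q8
  q3 = (0 + 0) | (b.(0 + 0)\{c} | (c.a.0)\{a}) has moves -b-> q7, -c-> q9
  q4 = (a.c.(0 + 0) + (c.(0 + 0) + (0 + 0 + (0 + 0)))) | (b.(0 + 0)\{c} | (a.0)\{a}) has moves -a-> q6, -b-> q8, -c-> q9
  q5 = c.(0 + 0) | ((0 + 0)\{c} | (c.a.0)\{a}) has moves -c-> q10, -c-> q7
  q6 = c.(0 + 0) | (b.(0 + 0)\{c} | (a.0)\{a}) has moves -b-> q10, -c-> q9
  q7 = (0 + 0) | ((0 + 0)\{c} | (c.a.0)\{a}) has moves -c-> q11
  q8 = (a.c.(0 + 0) + (c.(0 + 0) + (0 + 0 + (0 + 0)))) | ((0 + 0)\{c} | (a.0)\{a}) has moves -a-> q10, -c-> q11
  q9 = (0 + 0) | (b.(0 + 0)\{c} | (a.0)\{a}) has moves -b-> q11
  q10 = c.(0 + 0) | ((0 + 0)\{c} | (a.0)\{a}) has moves -c-> q11
  q11 = (0 + 0) | ((0 + 0)\{c} | (a.0)\{a}) has moves (no moves)
Partition-refinement fixed point:
  B0 = {p0, q0}
  B1 = {p2, q2}
  B2 = {p8, q8}
  B3 = {p11, q11}
  B4 = {p10, p7, q10, q7}
  B5 = {p5, q5}
  B6 = {p4, q4}
  B7 = {p3, p6, q3, q6}
  B8 = {p9, q9}
  B9 = {p1, q1}
p0 ∈ B0, q0 ∈ B0 → same block

YES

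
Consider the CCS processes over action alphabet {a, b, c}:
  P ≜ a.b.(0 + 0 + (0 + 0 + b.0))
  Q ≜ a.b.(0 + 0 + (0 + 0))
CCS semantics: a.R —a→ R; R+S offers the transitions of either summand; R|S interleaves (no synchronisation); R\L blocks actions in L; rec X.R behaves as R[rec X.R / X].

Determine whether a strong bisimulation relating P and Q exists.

P ≁ Q

LTS(P): 4 reachable states
  m0 = a.b.(0 + 0 + (0 + 0 + b.0)) | --a--▸ m1
  m1 = b.(0 + 0 + (0 + 0 + b.0)) | --b--▸ m2
  m2 = 0 + 0 + (0 + 0 + b.0) | --b--▸ m3
  m3 = 0 | ·
LTS(Q): 3 reachable states
  n0 = a.b.(0 + 0 + (0 + 0)) | --a--▸ n1
  n1 = b.(0 + 0 + (0 + 0)) | --b--▸ n2
  n2 = 0 + 0 + (0 + 0) | ·
Coarsest stable partition (strong bisimilarity classes):
  B0 = {m0}
  B1 = {m1}
  B2 = {m2, n1}
  B3 = {m3, n2}
  B4 = {n0}
m0 ∈ B0, n0 ∈ B4 → different blocks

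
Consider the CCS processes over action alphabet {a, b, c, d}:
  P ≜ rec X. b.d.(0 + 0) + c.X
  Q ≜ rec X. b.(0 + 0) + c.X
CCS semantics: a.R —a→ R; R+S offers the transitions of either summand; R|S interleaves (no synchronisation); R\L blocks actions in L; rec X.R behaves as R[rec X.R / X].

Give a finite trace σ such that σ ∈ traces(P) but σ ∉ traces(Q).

bd

Reachable graph of P (3 states):
  p0 = rec X. b.d.(0 + 0) + c.X → =b=> p1, =c=> p0
  p1 = d.(0 + 0) → =d=> p2
  p2 = 0 + 0 → deadlocked
Reachable graph of Q (2 states):
  q0 = rec X. b.(0 + 0) + c.X → =b=> q1, =c=> q0
  q1 = 0 + 0 → deadlocked
Run σ = ⟨bd⟩ on P: start {p0}
  [1] b ⇒ {p1}
  [2] d ⇒ {p2}
  — P admits the full trace.
Run σ = ⟨bd⟩ on Q: start {q0}
  [1] b ⇒ {q1}
  [2] d ⇒ ∅ (Q stuck)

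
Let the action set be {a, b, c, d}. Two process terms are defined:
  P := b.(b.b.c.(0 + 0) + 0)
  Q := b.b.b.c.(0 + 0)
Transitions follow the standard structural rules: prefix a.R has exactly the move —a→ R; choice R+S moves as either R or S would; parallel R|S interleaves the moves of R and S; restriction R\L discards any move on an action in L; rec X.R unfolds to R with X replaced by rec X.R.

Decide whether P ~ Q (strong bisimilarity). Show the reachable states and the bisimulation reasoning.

bisimilar

Reachable graph of P (5 states):
  s0 = b.(b.b.c.(0 + 0) + 0) → =b=> s1
  s1 = b.b.c.(0 + 0) + 0 → =b=> s2
  s2 = b.c.(0 + 0) → =b=> s3
  s3 = c.(0 + 0) → =c=> s4
  s4 = 0 + 0 → stopped
Reachable graph of Q (5 states):
  t0 = b.b.b.c.(0 + 0) → =b=> t1
  t1 = b.b.c.(0 + 0) → =b=> t2
  t2 = b.c.(0 + 0) → =b=> t3
  t3 = c.(0 + 0) → =c=> t4
  t4 = 0 + 0 → stopped
Coarsest stable partition (strong bisimilarity classes):
  B0 = {s0, t0}
  B1 = {s1, t1}
  B2 = {s2, t2}
  B3 = {s3, t3}
  B4 = {s4, t4}
s0 ∈ B0, t0 ∈ B0 → same block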